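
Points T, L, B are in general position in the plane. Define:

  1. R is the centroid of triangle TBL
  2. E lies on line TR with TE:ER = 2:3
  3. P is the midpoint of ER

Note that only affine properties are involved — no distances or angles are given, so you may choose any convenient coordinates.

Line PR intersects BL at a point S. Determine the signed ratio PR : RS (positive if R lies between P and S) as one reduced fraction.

PR:RS = 3/5

Assign T = (0, 0), L = (1, 0), B = (0, 1) — the answer is frame-independent, so this choice is without loss of generality.
1. R is the centroid of triangle TBL ⇒ R = (1/3, 1/3)
2. E lies on line TR with TE:ER = 2:3 ⇒ E = (2/15, 2/15)
3. P is the midpoint of ER ⇒ P = (7/30, 7/30)
line PR meets BL at S = (1/2, 1/2)
R = P + t·(S−P) with t = 3/8, so PR:RS = 3/8:5/8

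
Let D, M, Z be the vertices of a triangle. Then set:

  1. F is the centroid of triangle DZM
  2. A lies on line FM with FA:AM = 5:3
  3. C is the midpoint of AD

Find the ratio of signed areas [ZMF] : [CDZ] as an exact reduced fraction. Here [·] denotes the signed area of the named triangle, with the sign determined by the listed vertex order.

[ZMF]:[CDZ] = 8/9

Set D = (0, 0), M = (1, 0), Z = (0, 1); any affine frame gives the same invariant.
1. F is the centroid of triangle DZM ⇒ F = (1/3, 1/3)
2. A lies on line FM with FA:AM = 5:3 ⇒ A = (3/4, 1/8)
3. C is the midpoint of AD ⇒ C = (3/8, 1/16)
2·[ZMF] = -1/3, 2·[CDZ] = -3/8
[ZMF]:[CDZ] = -1/3:-3/8 = 8/9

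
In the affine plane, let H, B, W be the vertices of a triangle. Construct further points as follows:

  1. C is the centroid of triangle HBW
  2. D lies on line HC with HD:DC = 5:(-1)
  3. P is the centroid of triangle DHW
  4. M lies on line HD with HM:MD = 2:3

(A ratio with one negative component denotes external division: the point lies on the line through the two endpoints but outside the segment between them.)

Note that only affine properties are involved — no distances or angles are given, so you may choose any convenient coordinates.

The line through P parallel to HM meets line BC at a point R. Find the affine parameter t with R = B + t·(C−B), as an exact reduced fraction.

Set H = (0, 0), B = (1, 0), W = (0, 1); any affine frame gives the same invariant.
1. C is the centroid of triangle HBW ⇒ C = (1/3, 1/3)
2. D lies on line HC with HD:DC = 5:(-1) ⇒ D = (5/12, 5/12)
3. P is the centroid of triangle DHW ⇒ P = (5/36, 17/36)
4. M lies on line HD with HM:MD = 2:3 ⇒ M = (1/6, 1/6)
through P parallel to HM: direction (1/6, 1/6); meets BC at R = (1/9, 4/9)
R = B + t·(C−B) with t = 4/3

t = 4/3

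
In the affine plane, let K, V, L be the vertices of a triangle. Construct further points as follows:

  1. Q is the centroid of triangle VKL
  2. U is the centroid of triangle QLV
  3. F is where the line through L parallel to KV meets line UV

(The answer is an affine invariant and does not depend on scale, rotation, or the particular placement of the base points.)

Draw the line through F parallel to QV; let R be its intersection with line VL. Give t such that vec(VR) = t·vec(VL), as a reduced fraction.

Assign K = (0, 0), V = (1, 0), L = (0, 1) — the answer is frame-independent, so this choice is without loss of generality.
1. Q is the centroid of triangle VKL ⇒ Q = (1/3, 1/3)
2. U is the centroid of triangle QLV ⇒ U = (4/9, 4/9)
3. F is where the line through L parallel to KV meets line UV ⇒ F = (-1/4, 1)
through F parallel to QV: direction (2/3, -1/3); meets VL at R = (1/4, 3/4)
R = V + t·(L−V) with t = 3/4

t = 3/4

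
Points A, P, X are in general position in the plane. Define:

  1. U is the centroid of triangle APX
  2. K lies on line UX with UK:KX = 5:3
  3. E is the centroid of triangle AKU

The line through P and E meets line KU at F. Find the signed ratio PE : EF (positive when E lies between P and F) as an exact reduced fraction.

Assign A = (0, 0), P = (1, 0), X = (0, 1) — the answer is frame-independent, so this choice is without loss of generality.
1. U is the centroid of triangle APX ⇒ U = (1/3, 1/3)
2. K lies on line UX with UK:KX = 5:3 ⇒ K = (1/8, 3/4)
3. E is the centroid of triangle AKU ⇒ E = (11/72, 13/36)
line PE meets KU at F = (35/96, 13/48)
E = P + t·(F−P) with t = 4/3, so PE:EF = 4/3:-1/3

PE:EF = -4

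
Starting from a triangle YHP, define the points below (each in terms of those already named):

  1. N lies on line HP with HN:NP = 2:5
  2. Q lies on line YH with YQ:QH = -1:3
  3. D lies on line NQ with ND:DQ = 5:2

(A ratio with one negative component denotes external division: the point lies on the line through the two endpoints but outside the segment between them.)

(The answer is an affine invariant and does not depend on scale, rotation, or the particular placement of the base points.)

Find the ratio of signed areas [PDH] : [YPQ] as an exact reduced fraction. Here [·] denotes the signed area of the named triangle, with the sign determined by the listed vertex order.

[PDH]:[YPQ] = 15/7

Assign Y = (0, 0), H = (1, 0), P = (0, 1) — the answer is frame-independent, so this choice is without loss of generality.
1. N lies on line HP with HN:NP = 2:5 ⇒ N = (5/7, 2/7)
2. Q lies on line YH with YQ:QH = -1:3 ⇒ Q = (-1/2, 0)
3. D lies on line NQ with ND:DQ = 5:2 ⇒ D = (-15/98, 4/49)
2·[PDH] = 15/14, 2·[YPQ] = 1/2
[PDH]:[YPQ] = 15/14:1/2 = 15/7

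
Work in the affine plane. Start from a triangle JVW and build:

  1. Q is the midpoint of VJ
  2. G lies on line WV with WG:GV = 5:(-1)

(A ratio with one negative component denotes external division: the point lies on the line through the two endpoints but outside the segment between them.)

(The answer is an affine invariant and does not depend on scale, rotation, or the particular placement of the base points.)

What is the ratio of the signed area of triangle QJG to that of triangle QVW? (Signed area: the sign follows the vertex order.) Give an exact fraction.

Assign J = (0, 0), V = (1, 0), W = (0, 1) — the answer is frame-independent, so this choice is without loss of generality.
1. Q is the midpoint of VJ ⇒ Q = (1/2, 0)
2. G lies on line WV with WG:GV = 5:(-1) ⇒ G = (5/4, -1/4)
2·[QJG] = 1/8, 2·[QVW] = 1/2
[QJG]:[QVW] = 1/8:1/2 = 1/4

[QJG]:[QVW] = 1/4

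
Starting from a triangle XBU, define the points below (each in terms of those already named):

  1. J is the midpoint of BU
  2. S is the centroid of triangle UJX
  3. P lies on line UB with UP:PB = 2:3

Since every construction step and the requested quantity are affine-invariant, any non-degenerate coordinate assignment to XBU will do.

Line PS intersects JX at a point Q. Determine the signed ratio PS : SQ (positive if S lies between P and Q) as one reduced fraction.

Assign X = (0, 0), B = (1, 0), U = (0, 1) — the answer is frame-independent, so this choice is without loss of generality.
1. J is the midpoint of BU ⇒ J = (1/2, 1/2)
2. S is the centroid of triangle UJX ⇒ S = (1/6, 1/2)
3. P lies on line UB with UP:PB = 2:3 ⇒ P = (2/5, 3/5)
line PS meets JX at Q = (3/4, 3/4)
S = P + t·(Q−P) with t = -2/3, so PS:SQ = -2/3:5/3

PS:SQ = -2/5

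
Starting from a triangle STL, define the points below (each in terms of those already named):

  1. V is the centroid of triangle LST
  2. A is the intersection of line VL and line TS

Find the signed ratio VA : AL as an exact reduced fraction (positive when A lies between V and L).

VA:AL = -1/3

Set S = (0, 0), T = (1, 0), L = (0, 1); any affine frame gives the same invariant.
1. V is the centroid of triangle LST ⇒ V = (1/3, 1/3)
2. A is the intersection of line VL and line TS ⇒ A = (1/2, 0)
A = V + t·(L−V) with t = -1/2, so VA:AL = t:(1−t) = -1/2:3/2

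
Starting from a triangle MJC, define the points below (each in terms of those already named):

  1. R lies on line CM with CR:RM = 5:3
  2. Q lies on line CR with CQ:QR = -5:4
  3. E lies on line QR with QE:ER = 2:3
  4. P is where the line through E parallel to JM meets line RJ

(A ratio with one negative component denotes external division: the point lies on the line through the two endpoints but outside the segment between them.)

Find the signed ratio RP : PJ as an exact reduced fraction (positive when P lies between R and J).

RP:PJ = -4/3

Work in coordinates with M = (0, 0), J = (1, 0), C = (0, 1).
1. R lies on line CM with CR:RM = 5:3 ⇒ R = (0, 3/8)
2. Q lies on line CR with CQ:QR = -5:4 ⇒ Q = (0, -17/8)
3. E lies on line QR with QE:ER = 2:3 ⇒ E = (0, -9/8)
4. P is where the line through E parallel to JM meets line RJ ⇒ P = (4, -9/8)
P = R + t·(J−R) with t = 4, so RP:PJ = t:(1−t) = 4:-3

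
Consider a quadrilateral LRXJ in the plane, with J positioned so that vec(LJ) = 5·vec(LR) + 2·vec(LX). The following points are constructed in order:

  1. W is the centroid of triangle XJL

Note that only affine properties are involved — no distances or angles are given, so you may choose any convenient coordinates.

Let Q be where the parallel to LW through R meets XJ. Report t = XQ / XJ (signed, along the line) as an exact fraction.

t = 4/5

Work in coordinates with L = (0, 0), R = (1, 0), X = (0, 1), J = (5, 2).
1. W is the centroid of triangle XJL ⇒ W = (5/3, 1)
through R parallel to LW: direction (5/3, 1); meets XJ at Q = (4, 9/5)
Q = X + t·(J−X) with t = 4/5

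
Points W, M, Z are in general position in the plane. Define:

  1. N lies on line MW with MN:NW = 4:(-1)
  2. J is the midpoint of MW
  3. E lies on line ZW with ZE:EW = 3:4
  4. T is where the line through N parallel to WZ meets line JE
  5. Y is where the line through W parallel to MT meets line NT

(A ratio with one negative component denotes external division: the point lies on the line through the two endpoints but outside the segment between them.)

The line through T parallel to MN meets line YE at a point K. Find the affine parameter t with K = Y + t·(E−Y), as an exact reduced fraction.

t = 15/7

Work in coordinates with W = (0, 0), M = (1, 0), Z = (0, 1).
1. N lies on line MW with MN:NW = 4:(-1) ⇒ N = (-1/3, 0)
2. J is the midpoint of MW ⇒ J = (1/2, 0)
3. E lies on line ZW with ZE:EW = 3:4 ⇒ E = (0, 4/7)
4. T is where the line through N parallel to WZ meets line JE ⇒ T = (-1/3, 20/21)
5. Y is where the line through W parallel to MT meets line NT ⇒ Y = (-1/3, 5/21)
through T parallel to MN: direction (-4/3, 0); meets YE at K = (8/21, 20/21)
K = Y + t·(E−Y) with t = 15/7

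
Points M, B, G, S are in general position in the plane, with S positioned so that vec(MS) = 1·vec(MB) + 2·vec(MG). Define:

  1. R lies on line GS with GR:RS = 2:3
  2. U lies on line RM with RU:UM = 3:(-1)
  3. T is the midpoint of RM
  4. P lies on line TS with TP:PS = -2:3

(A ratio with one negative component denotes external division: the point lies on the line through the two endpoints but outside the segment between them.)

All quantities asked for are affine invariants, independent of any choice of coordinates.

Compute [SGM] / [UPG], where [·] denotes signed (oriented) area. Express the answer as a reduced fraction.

[SGM]:[UPG] = -5/9

Assign M = (0, 0), B = (1, 0), G = (0, 1), S = (1, 2) — the answer is frame-independent, so this choice is without loss of generality.
1. R lies on line GS with GR:RS = 2:3 ⇒ R = (2/5, 7/5)
2. U lies on line RM with RU:UM = 3:(-1) ⇒ U = (-1/5, -7/10)
3. T is the midpoint of RM ⇒ T = (1/5, 7/10)
4. P lies on line TS with TP:PS = -2:3 ⇒ P = (-7/5, -19/10)
2·[SGM] = 1, 2·[UPG] = -9/5
[SGM]:[UPG] = 1:-9/5 = -5/9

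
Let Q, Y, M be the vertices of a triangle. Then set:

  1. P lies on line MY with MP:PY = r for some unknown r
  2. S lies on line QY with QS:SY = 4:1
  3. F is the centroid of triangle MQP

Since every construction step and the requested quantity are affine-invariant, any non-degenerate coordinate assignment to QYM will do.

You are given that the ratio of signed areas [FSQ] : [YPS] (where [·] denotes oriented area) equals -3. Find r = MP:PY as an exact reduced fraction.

Choose coordinates Q = (0, 0), Y = (1, 0), M = (0, 1).
1. With MP:PY = r, write λ = r/(r+1) so P = M + λ·(Y−M); P is affine-linear in λ
2. S lies on line QY with QS:SY = 4:1 ⇒ S = (4/5, 0)
3. F is the centroid of triangle MQP ⇒ F is an affine combination of earlier points and hence also affine-linear in λ
Every point depending on P is an affine combination of P and λ-independent points, so each such coordinate is linear in λ; the λ² term in each signed area is a multiple of (Y−M)×(Y−M) = 0, so 2·[FSQ] and 2·[YPS] are each linear in λ. Evaluating at λ=0 and λ=1:
  2·[FSQ] = 4/15·λ − 8/15,   2·[YPS] = -1/5·λ + 1/5
So [FSQ]:[YPS] = (4/15·λ − 8/15) / (-1/5·λ + 1/5). Setting this equal to -3:
  4/15·λ − 8/15 = -3·(-1/5·λ + 1/5)  ⇒  λ = 1/5
Then r = λ/(1−λ) = (1/5)/(4/5) = 1/4. Check: with r = 1/4, P = (1/5, 4/5) and [FSQ]:[YPS] = -3 as required.

r = 1/4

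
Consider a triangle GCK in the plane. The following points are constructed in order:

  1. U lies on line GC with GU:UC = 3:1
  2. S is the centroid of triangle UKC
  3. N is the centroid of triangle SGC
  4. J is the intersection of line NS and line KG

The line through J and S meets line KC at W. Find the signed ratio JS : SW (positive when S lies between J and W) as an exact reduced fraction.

Set G = (0, 0), C = (1, 0), K = (0, 1); any affine frame gives the same invariant.
1. U lies on line GC with GU:UC = 3:1 ⇒ U = (3/4, 0)
2. S is the centroid of triangle UKC ⇒ S = (7/12, 1/3)
3. N is the centroid of triangle SGC ⇒ N = (19/36, 1/9)
4. J is the intersection of line NS and line KG ⇒ J = (0, -2)
line JS meets KC at W = (3/5, 2/5)
S = J + t·(W−J) with t = 35/36, so JS:SW = 35/36:1/36

JS:SW = 35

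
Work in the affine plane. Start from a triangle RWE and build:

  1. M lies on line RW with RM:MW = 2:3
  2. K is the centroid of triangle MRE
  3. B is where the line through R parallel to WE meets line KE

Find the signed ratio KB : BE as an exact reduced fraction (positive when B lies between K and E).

Choose coordinates R = (0, 0), W = (1, 0), E = (0, 1).
1. M lies on line RW with RM:MW = 2:3 ⇒ M = (2/5, 0)
2. K is the centroid of triangle MRE ⇒ K = (2/15, 1/3)
3. B is where the line through R parallel to WE meets line KE ⇒ B = (1/4, -1/4)
B = K + t·(E−K) with t = -7/8, so KB:BE = t:(1−t) = -7/8:15/8

KB:BE = -7/15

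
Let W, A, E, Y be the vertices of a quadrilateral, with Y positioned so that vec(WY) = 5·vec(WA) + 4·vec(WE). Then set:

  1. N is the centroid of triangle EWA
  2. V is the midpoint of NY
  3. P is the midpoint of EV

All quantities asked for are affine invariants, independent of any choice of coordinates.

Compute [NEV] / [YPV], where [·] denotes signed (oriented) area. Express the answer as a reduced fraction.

[NEV]:[YPV] = -2

Choose coordinates W = (0, 0), A = (1, 0), E = (0, 1), Y = (5, 4).
1. N is the centroid of triangle EWA ⇒ N = (1/3, 1/3)
2. V is the midpoint of NY ⇒ V = (8/3, 13/6)
3. P is the midpoint of EV ⇒ P = (4/3, 19/12)
2·[NEV] = -13/6, 2·[YPV] = 13/12
[NEV]:[YPV] = -13/6:13/12 = -2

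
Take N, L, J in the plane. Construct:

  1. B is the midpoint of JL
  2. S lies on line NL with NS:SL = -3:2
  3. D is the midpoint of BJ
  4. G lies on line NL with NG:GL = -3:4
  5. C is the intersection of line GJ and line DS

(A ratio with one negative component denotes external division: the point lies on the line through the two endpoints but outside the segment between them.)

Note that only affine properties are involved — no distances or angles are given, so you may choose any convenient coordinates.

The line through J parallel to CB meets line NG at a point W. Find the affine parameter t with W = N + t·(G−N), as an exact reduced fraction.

t = -2/3

Choose coordinates N = (0, 0), L = (1, 0), J = (0, 1).
1. B is the midpoint of JL ⇒ B = (1/2, 1/2)
2. S lies on line NL with NS:SL = -3:2 ⇒ S = (3, 0)
3. D is the midpoint of BJ ⇒ D = (1/4, 3/4)
4. G lies on line NL with NG:GL = -3:4 ⇒ G = (-3, 0)
5. C is the intersection of line GJ and line DS ⇒ C = (-3/10, 9/10)
through J parallel to CB: direction (4/5, -2/5); meets NG at W = (2, 0)
W = N + t·(G−N) with t = -2/3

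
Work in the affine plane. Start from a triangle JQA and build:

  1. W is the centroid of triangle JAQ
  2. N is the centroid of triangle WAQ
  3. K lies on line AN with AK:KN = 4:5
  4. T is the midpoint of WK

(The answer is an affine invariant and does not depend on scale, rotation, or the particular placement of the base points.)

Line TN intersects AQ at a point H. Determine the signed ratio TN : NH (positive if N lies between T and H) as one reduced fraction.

TN:NH = 13/18

Set J = (0, 0), Q = (1, 0), A = (0, 1); any affine frame gives the same invariant.
1. W is the centroid of triangle JAQ ⇒ W = (1/3, 1/3)
2. N is the centroid of triangle WAQ ⇒ N = (4/9, 4/9)
3. K lies on line AN with AK:KN = 4:5 ⇒ K = (16/81, 61/81)
4. T is the midpoint of WK ⇒ T = (43/162, 44/81)
line TN meets AQ at H = (9/13, 4/13)
N = T + t·(H−T) with t = 13/31, so TN:NH = 13/31:18/31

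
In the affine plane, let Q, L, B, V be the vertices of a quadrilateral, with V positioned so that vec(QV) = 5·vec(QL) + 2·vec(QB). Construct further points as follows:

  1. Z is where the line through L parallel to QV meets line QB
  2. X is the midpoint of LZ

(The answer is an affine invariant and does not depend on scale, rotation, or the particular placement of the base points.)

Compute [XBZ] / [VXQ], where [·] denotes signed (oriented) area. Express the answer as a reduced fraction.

Assign Q = (0, 0), L = (1, 0), B = (0, 1), V = (5, 2) — the answer is frame-independent, so this choice is without loss of generality.
1. Z is where the line through L parallel to QV meets line QB ⇒ Z = (0, -2/5)
2. X is the midpoint of LZ ⇒ X = (1/2, -1/5)
2·[XBZ] = 7/10, 2·[VXQ] = -2
[XBZ]:[VXQ] = 7/10:-2 = -7/20

[XBZ]:[VXQ] = -7/20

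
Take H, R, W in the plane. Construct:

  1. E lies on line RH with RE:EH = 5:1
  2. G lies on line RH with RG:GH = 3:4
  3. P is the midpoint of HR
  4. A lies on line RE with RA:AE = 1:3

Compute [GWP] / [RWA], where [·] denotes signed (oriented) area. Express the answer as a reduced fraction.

Choose coordinates H = (0, 0), R = (1, 0), W = (0, 1).
1. E lies on line RH with RE:EH = 5:1 ⇒ E = (1/6, 0)
2. G lies on line RH with RG:GH = 3:4 ⇒ G = (4/7, 0)
3. P is the midpoint of HR ⇒ P = (1/2, 0)
4. A lies on line RE with RA:AE = 1:3 ⇒ A = (19/24, 0)
2·[GWP] = 1/14, 2·[RWA] = 5/24
[GWP]:[RWA] = 1/14:5/24 = 12/35

[GWP]:[RWA] = 12/35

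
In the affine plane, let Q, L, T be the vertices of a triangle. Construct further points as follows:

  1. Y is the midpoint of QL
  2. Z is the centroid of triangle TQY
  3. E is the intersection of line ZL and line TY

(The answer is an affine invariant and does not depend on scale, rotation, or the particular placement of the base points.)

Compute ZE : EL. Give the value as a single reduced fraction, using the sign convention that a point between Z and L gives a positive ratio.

ZE:EL = 1/3

Set Q = (0, 0), L = (1, 0), T = (0, 1); any affine frame gives the same invariant.
1. Y is the midpoint of QL ⇒ Y = (1/2, 0)
2. Z is the centroid of triangle TQY ⇒ Z = (1/6, 1/3)
3. E is the intersection of line ZL and line TY ⇒ E = (3/8, 1/4)
E = Z + t·(L−Z) with t = 1/4, so ZE:EL = t:(1−t) = 1/4:3/4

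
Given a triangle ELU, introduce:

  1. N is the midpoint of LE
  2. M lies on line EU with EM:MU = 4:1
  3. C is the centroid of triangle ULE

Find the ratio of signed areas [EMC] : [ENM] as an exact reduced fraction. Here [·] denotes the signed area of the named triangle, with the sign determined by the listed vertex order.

Assign E = (0, 0), L = (1, 0), U = (0, 1) — the answer is frame-independent, so this choice is without loss of generality.
1. N is the midpoint of LE ⇒ N = (1/2, 0)
2. M lies on line EU with EM:MU = 4:1 ⇒ M = (0, 4/5)
3. C is the centroid of triangle ULE ⇒ C = (1/3, 1/3)
2·[EMC] = -4/15, 2·[ENM] = 2/5
[EMC]:[ENM] = -4/15:2/5 = -2/3

[EMC]:[ENM] = -2/3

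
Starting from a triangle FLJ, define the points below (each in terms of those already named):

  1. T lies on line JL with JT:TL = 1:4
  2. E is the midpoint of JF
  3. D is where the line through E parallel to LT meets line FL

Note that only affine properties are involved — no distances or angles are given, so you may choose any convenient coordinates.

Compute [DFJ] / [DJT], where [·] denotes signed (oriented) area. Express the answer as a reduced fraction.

Work in coordinates with F = (0, 0), L = (1, 0), J = (0, 1).
1. T lies on line JL with JT:TL = 1:4 ⇒ T = (1/5, 4/5)
2. E is the midpoint of JF ⇒ E = (0, 1/2)
3. D is where the line through E parallel to LT meets line FL ⇒ D = (1/2, 0)
2·[DFJ] = -1/2, 2·[DJT] = -1/10
[DFJ]:[DJT] = -1/2:-1/10 = 5

[DFJ]:[DJT] = 5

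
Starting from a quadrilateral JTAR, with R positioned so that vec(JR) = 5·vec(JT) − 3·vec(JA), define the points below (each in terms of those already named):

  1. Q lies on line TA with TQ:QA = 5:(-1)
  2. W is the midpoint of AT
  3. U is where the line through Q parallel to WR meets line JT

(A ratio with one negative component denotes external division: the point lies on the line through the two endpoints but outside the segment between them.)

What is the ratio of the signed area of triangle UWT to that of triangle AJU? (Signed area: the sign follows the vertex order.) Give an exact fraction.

Assign J = (0, 0), T = (1, 0), A = (0, 1), R = (5, -3) — the answer is frame-independent, so this choice is without loss of generality.
1. Q lies on line TA with TQ:QA = 5:(-1) ⇒ Q = (-1/4, 5/4)
2. W is the midpoint of AT ⇒ W = (1/2, 1/2)
3. U is where the line through Q parallel to WR meets line JT ⇒ U = (19/14, 0)
2·[UWT] = 5/28, 2·[AJU] = 19/14
[UWT]:[AJU] = 5/28:19/14 = 5/38

[UWT]:[AJU] = 5/38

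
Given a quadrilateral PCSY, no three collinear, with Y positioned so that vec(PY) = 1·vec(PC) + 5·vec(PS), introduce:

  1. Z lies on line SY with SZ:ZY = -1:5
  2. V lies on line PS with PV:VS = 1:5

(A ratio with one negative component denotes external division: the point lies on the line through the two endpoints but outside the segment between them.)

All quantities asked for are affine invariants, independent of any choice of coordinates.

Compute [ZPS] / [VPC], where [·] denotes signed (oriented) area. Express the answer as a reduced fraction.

Set P = (0, 0), C = (1, 0), S = (0, 1), Y = (1, 5); any affine frame gives the same invariant.
1. Z lies on line SY with SZ:ZY = -1:5 ⇒ Z = (-1/4, 0)
2. V lies on line PS with PV:VS = 1:5 ⇒ V = (0, 1/6)
2·[ZPS] = 1/4, 2·[VPC] = 1/6
[ZPS]:[VPC] = 1/4:1/6 = 3/2

[ZPS]:[VPC] = 3/2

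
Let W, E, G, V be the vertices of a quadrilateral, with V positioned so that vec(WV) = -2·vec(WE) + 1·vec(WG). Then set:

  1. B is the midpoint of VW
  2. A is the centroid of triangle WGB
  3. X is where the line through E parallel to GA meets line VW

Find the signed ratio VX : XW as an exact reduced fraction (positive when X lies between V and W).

VX:XW = -11/3

Set W = (0, 0), E = (1, 0), G = (0, 1), V = (-2, 1); any affine frame gives the same invariant.
1. B is the midpoint of VW ⇒ B = (-1, 1/2)
2. A is the centroid of triangle WGB ⇒ A = (-1/3, 1/2)
3. X is where the line through E parallel to GA meets line VW ⇒ X = (3/4, -3/8)
X = V + t·(W−V) with t = 11/8, so VX:XW = t:(1−t) = 11/8:-3/8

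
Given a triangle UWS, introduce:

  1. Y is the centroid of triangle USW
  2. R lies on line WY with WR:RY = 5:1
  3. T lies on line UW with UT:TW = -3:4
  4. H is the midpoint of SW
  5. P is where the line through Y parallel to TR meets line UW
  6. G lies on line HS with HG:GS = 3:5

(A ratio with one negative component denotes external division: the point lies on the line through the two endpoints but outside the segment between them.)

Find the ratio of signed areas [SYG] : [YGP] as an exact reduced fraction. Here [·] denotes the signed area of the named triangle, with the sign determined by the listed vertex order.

Choose coordinates U = (0, 0), W = (1, 0), S = (0, 1).
1. Y is the centroid of triangle USW ⇒ Y = (1/3, 1/3)
2. R lies on line WY with WR:RY = 5:1 ⇒ R = (4/9, 5/18)
3. T lies on line UW with UT:TW = -3:4 ⇒ T = (-3, 0)
4. H is the midpoint of SW ⇒ H = (1/2, 1/2)
5. P is where the line through Y parallel to TR meets line UW ⇒ P = (-19/5, 0)
6. G lies on line HS with HG:GS = 3:5 ⇒ G = (5/16, 11/16)
2·[SYG] = 5/48, 2·[YGP] = 353/240
[SYG]:[YGP] = 5/48:353/240 = 25/353

[SYG]:[YGP] = 25/353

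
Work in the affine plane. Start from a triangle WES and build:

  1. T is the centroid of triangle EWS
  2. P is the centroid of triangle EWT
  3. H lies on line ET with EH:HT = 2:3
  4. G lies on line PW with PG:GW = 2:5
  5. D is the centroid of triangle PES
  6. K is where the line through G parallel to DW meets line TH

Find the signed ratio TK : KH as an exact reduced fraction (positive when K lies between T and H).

Work in coordinates with W = (0, 0), E = (1, 0), S = (0, 1).
1. T is the centroid of triangle EWS ⇒ T = (1/3, 1/3)
2. P is the centroid of triangle EWT ⇒ P = (4/9, 1/9)
3. H lies on line ET with EH:HT = 2:3 ⇒ H = (11/15, 2/15)
4. G lies on line PW with PG:GW = 2:5 ⇒ G = (20/63, 5/63)
5. D is the centroid of triangle PES ⇒ D = (13/27, 10/27)
6. K is where the line through G parallel to DW meets line TH ⇒ K = (11/21, 5/21)
K = T + t·(H−T) with t = 10/21, so TK:KH = t:(1−t) = 10/21:11/21

TK:KH = 10/11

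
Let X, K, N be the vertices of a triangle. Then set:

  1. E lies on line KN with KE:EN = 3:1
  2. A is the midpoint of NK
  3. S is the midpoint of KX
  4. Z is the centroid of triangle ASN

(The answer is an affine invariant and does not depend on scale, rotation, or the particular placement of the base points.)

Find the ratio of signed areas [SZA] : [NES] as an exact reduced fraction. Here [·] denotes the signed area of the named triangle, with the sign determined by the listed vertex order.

[SZA]:[NES] = 2/3

Set X = (0, 0), K = (1, 0), N = (0, 1); any affine frame gives the same invariant.
1. E lies on line KN with KE:EN = 3:1 ⇒ E = (1/4, 3/4)
2. A is the midpoint of NK ⇒ A = (1/2, 1/2)
3. S is the midpoint of KX ⇒ S = (1/2, 0)
4. Z is the centroid of triangle ASN ⇒ Z = (1/3, 1/2)
2·[SZA] = -1/12, 2·[NES] = -1/8
[SZA]:[NES] = -1/12:-1/8 = 2/3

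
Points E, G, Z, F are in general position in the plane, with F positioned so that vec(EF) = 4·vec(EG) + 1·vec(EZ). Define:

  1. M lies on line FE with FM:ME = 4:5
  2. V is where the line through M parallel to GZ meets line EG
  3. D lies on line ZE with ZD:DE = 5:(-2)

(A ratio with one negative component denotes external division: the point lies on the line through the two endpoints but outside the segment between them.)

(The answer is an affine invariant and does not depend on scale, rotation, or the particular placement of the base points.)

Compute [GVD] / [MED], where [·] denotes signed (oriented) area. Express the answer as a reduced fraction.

Work in coordinates with E = (0, 0), G = (1, 0), Z = (0, 1), F = (4, 1).
1. M lies on line FE with FM:ME = 4:5 ⇒ M = (20/9, 5/9)
2. V is where the line through M parallel to GZ meets line EG ⇒ V = (25/9, 0)
3. D lies on line ZE with ZD:DE = 5:(-2) ⇒ D = (0, -2/3)
2·[GVD] = -32/27, 2·[MED] = 40/27
[GVD]:[MED] = -32/27:40/27 = -4/5

[GVD]:[MED] = -4/5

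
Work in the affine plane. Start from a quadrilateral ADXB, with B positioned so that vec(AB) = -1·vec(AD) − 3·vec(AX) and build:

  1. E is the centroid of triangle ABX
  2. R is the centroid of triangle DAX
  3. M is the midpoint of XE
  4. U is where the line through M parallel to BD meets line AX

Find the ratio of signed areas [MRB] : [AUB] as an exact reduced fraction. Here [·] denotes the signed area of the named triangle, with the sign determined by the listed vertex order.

[MRB]:[AUB] = -52/15

Work in coordinates with A = (0, 0), D = (1, 0), X = (0, 1), B = (-1, -3).
1. E is the centroid of triangle ABX ⇒ E = (-1/3, -2/3)
2. R is the centroid of triangle DAX ⇒ R = (1/3, 1/3)
3. M is the midpoint of XE ⇒ M = (-1/6, 1/6)
4. U is where the line through M parallel to BD meets line AX ⇒ U = (0, 5/12)
2·[MRB] = -13/9, 2·[AUB] = 5/12
[MRB]:[AUB] = -13/9:5/12 = -52/15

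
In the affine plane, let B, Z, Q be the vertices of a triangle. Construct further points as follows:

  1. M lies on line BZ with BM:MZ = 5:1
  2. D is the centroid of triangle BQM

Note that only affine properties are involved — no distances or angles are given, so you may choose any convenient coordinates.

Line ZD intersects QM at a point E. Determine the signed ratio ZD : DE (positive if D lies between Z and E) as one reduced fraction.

Choose coordinates B = (0, 0), Z = (1, 0), Q = (0, 1).
1. M lies on line BZ with BM:MZ = 5:1 ⇒ M = (5/6, 0)
2. D is the centroid of triangle BQM ⇒ D = (5/18, 1/3)
line ZD meets QM at E = (35/48, 1/8)
D = Z + t·(E−Z) with t = 8/3, so ZD:DE = 8/3:-5/3

ZD:DE = -8/5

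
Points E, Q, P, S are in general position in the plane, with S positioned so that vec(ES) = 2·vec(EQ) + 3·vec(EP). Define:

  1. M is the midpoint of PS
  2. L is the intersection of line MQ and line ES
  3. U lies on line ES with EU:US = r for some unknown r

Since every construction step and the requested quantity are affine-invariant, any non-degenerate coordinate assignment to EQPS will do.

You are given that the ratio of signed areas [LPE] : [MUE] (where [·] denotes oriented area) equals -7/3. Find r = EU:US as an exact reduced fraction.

Set E = (0, 0), Q = (1, 0), P = (0, 1), S = (2, 3); any affine frame gives the same invariant.
1. M is the midpoint of PS ⇒ M = (1, 2)
2. L is the intersection of line MQ and line ES ⇒ L = (1, 3/2)
3. With EU:US = r, write λ = r/(r+1) so U = E + λ·(S−E); U is affine-linear in λ
Every point depending on U is an affine combination of U and λ-independent points, so each such coordinate is linear in λ; the λ² term in each signed area is a multiple of (S−E)×(S−E) = 0, so 2·[LPE] and 2·[MUE] are each linear in λ. Evaluating at λ=0 and λ=1:
  2·[LPE] = 1,   2·[MUE] = −λ
So [LPE]:[MUE] = (1) / (−λ). Setting this equal to -7/3:
  1 = -7/3·(−λ)  ⇒  λ = 3/7
Then r = λ/(1−λ) = (3/7)/(4/7) = 3/4. Check: with r = 3/4, U = (6/7, 9/7) and [LPE]:[MUE] = -7/3 as required.

r = 3/4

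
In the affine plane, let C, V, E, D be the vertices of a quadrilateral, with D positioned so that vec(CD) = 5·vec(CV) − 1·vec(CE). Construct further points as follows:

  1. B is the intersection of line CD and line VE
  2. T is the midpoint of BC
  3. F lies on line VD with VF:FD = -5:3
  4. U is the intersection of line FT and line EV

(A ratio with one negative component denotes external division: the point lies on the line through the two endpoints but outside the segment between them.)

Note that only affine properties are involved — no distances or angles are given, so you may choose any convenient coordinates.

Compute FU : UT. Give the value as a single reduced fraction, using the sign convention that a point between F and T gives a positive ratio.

Choose coordinates C = (0, 0), V = (1, 0), E = (0, 1), D = (5, -1).
1. B is the intersection of line CD and line VE ⇒ B = (5/4, -1/4)
2. T is the midpoint of BC ⇒ T = (5/8, -1/8)
3. F lies on line VD with VF:FD = -5:3 ⇒ F = (11, -5/2)
4. U is the intersection of line FT and line EV ⇒ U = (163/128, -35/128)
U = F + t·(T−F) with t = 15/16, so FU:UT = t:(1−t) = 15/16:1/16

FU:UT = 15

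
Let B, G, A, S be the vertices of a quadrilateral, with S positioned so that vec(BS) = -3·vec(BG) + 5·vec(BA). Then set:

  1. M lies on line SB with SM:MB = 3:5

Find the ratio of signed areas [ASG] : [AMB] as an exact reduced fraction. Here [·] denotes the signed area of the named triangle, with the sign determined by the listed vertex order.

Choose coordinates B = (0, 0), G = (1, 0), A = (0, 1), S = (-3, 5).
1. M lies on line SB with SM:MB = 3:5 ⇒ M = (-15/8, 25/8)
2·[ASG] = -1, 2·[AMB] = 15/8
[ASG]:[AMB] = -1:15/8 = -8/15

[ASG]:[AMB] = -8/15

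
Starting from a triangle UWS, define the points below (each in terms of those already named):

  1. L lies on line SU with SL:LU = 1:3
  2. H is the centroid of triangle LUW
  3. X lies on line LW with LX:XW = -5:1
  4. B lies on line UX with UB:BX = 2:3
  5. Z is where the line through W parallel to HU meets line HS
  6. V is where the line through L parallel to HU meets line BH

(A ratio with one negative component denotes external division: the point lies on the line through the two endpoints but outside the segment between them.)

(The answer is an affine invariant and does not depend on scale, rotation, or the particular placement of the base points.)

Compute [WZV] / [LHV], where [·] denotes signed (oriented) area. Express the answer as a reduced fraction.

Choose coordinates U = (0, 0), W = (1, 0), S = (0, 1).
1. L lies on line SU with SL:LU = 1:3 ⇒ L = (0, 3/4)
2. H is the centroid of triangle LUW ⇒ H = (1/3, 1/4)
3. X lies on line LW with LX:XW = -5:1 ⇒ X = (5/4, -3/16)
4. B lies on line UX with UB:BX = 2:3 ⇒ B = (1/2, -3/40)
5. Z is where the line through W parallel to HU meets line HS ⇒ Z = (7/12, -5/16)
6. V is where the line through L parallel to HU meets line BH ⇒ V = (1/18, 19/24)
2·[WZV] = -5/8, 2·[LHV] = 1/24
[WZV]:[LHV] = -5/8:1/24 = -15

[WZV]:[LHV] = -15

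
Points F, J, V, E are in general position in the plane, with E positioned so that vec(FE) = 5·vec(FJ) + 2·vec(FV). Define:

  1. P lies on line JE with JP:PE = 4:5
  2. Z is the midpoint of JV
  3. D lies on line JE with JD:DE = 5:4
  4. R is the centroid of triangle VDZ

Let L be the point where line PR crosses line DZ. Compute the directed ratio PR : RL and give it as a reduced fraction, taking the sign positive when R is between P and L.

PR:RL = -8/5

Set F = (0, 0), J = (1, 0), V = (0, 1), E = (5, 2); any affine frame gives the same invariant.
1. P lies on line JE with JP:PE = 4:5 ⇒ P = (25/9, 8/9)
2. Z is the midpoint of JV ⇒ Z = (1/2, 1/2)
3. D lies on line JE with JD:DE = 5:4 ⇒ D = (29/9, 10/9)
4. R is the centroid of triangle VDZ ⇒ R = (67/54, 47/54)
line PR meets DZ at L = (317/144, 127/144)
R = P + t·(L−P) with t = 8/3, so PR:RL = 8/3:-5/3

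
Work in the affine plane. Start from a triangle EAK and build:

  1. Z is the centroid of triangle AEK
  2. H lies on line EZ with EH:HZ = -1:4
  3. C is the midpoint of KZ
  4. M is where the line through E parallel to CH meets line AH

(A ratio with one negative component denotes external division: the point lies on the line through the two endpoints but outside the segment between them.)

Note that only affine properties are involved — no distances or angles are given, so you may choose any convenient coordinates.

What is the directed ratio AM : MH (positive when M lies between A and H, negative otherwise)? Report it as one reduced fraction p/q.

AM:MH = 14

Choose coordinates E = (0, 0), A = (1, 0), K = (0, 1).
1. Z is the centroid of triangle AEK ⇒ Z = (1/3, 1/3)
2. H lies on line EZ with EH:HZ = -1:4 ⇒ H = (-1/9, -1/9)
3. C is the midpoint of KZ ⇒ C = (1/6, 2/3)
4. M is where the line through E parallel to CH meets line AH ⇒ M = (-1/27, -14/135)
M = A + t·(H−A) with t = 14/15, so AM:MH = t:(1−t) = 14/15:1/15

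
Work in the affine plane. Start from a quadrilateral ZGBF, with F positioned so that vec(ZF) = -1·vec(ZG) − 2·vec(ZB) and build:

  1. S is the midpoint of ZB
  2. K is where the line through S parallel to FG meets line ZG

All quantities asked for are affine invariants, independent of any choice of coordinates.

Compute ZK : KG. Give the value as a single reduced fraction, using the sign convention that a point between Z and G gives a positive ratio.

ZK:KG = -1/3

Work in coordinates with Z = (0, 0), G = (1, 0), B = (0, 1), F = (-1, -2).
1. S is the midpoint of ZB ⇒ S = (0, 1/2)
2. K is where the line through S parallel to FG meets line ZG ⇒ K = (-1/2, 0)
K = Z + t·(G−Z) with t = -1/2, so ZK:KG = t:(1−t) = -1/2:3/2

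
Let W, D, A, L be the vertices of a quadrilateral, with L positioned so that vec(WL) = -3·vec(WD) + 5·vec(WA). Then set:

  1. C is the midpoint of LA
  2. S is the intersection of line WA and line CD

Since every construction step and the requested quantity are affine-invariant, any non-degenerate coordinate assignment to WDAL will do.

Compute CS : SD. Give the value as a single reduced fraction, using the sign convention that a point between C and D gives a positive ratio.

CS:SD = 3/2

Choose coordinates W = (0, 0), D = (1, 0), A = (0, 1), L = (-3, 5).
1. C is the midpoint of LA ⇒ C = (-3/2, 3)
2. S is the intersection of line WA and line CD ⇒ S = (0, 6/5)
S = C + t·(D−C) with t = 3/5, so CS:SD = t:(1−t) = 3/5:2/5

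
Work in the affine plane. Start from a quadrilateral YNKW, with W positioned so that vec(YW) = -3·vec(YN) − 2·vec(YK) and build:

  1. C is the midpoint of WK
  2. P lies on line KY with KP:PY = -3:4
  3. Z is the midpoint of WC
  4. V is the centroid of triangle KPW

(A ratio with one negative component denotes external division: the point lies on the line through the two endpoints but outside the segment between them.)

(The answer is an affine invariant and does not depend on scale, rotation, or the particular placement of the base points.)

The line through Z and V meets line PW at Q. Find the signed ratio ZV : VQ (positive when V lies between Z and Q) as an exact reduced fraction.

ZV:VQ = -1/4

Choose coordinates Y = (0, 0), N = (1, 0), K = (0, 1), W = (-3, -2).
1. C is the midpoint of WK ⇒ C = (-3/2, -1/2)
2. P lies on line KY with KP:PY = -3:4 ⇒ P = (0, 4)
3. Z is the midpoint of WC ⇒ Z = (-9/4, -5/4)
4. V is the centroid of triangle KPW ⇒ V = (-1, 1)
line ZV meets PW at Q = (-6, -8)
V = Z + t·(Q−Z) with t = -1/3, so ZV:VQ = -1/3:4/3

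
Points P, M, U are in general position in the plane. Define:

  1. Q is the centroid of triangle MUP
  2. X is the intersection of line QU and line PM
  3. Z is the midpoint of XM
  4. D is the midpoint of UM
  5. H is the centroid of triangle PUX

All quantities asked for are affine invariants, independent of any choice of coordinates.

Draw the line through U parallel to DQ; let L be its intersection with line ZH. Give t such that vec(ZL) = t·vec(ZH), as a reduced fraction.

t = 21/11

Assign P = (0, 0), M = (1, 0), U = (0, 1) — the answer is frame-independent, so this choice is without loss of generality.
1. Q is the centroid of triangle MUP ⇒ Q = (1/3, 1/3)
2. X is the intersection of line QU and line PM ⇒ X = (1/2, 0)
3. Z is the midpoint of XM ⇒ Z = (3/4, 0)
4. D is the midpoint of UM ⇒ D = (1/2, 1/2)
5. H is the centroid of triangle PUX ⇒ H = (1/6, 1/3)
through U parallel to DQ: direction (-1/6, -1/6); meets ZH at L = (-4/11, 7/11)
L = Z + t·(H−Z) with t = 21/11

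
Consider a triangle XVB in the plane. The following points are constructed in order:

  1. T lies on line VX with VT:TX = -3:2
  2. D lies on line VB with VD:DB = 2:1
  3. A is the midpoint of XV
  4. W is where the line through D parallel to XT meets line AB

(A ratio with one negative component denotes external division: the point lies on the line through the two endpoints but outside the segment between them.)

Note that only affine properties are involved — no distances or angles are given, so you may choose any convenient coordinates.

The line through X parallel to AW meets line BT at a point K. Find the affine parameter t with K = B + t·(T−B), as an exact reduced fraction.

Set X = (0, 0), V = (1, 0), B = (0, 1); any affine frame gives the same invariant.
1. T lies on line VX with VT:TX = -3:2 ⇒ T = (-2, 0)
2. D lies on line VB with VD:DB = 2:1 ⇒ D = (1/3, 2/3)
3. A is the midpoint of XV ⇒ A = (1/2, 0)
4. W is where the line through D parallel to XT meets line AB ⇒ W = (1/6, 2/3)
through X parallel to AW: direction (-1/3, 2/3); meets BT at K = (-2/5, 4/5)
K = B + t·(T−B) with t = 1/5

t = 1/5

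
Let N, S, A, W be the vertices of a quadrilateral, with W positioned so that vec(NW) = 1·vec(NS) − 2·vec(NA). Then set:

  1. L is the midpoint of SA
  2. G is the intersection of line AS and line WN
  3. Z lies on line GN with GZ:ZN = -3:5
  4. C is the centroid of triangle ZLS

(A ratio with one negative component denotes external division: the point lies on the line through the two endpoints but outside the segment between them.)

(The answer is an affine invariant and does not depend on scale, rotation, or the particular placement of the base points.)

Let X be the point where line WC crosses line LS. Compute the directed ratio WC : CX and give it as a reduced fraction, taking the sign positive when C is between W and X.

WC:CX = -5

Work in coordinates with N = (0, 0), S = (1, 0), A = (0, 1), W = (1, -2).
1. L is the midpoint of SA ⇒ L = (1/2, 1/2)
2. G is the intersection of line AS and line WN ⇒ G = (-1, 2)
3. Z lies on line GN with GZ:ZN = -3:5 ⇒ Z = (-5/2, 5)
4. C is the centroid of triangle ZLS ⇒ C = (-1/3, 11/6)
line WC meets LS at X = (-1/15, 16/15)
C = W + t·(X−W) with t = 5/4, so WC:CX = 5/4:-1/4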